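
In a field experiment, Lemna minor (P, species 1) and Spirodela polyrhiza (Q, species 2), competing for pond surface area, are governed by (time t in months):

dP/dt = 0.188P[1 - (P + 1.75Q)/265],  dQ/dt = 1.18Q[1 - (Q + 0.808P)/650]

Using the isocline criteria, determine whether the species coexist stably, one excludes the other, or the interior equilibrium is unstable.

Compare the nullcline intercepts: K1/α12 = 265/1.75 = 151 < K2 = 650; K2/α21 = 650/0.808 = 804 > K1 = 265.
Since the inequalities point opposite ways, species 2 can invade but species 1 cannot.

species 2 excludes species 1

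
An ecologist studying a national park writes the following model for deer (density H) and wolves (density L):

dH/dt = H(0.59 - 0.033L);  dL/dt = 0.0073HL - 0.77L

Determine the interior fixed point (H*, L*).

Set dL/dt = 0 with L > 0: 0.0073H - 0.77 = 0, so H* = 0.77/0.0073 = 105.
Set dH/dt = 0 with H > 0: 0.59 - 0.033L = 0, so L* = 0.59/0.033 = 17.9.

H* ≈ 105, L* ≈ 17.9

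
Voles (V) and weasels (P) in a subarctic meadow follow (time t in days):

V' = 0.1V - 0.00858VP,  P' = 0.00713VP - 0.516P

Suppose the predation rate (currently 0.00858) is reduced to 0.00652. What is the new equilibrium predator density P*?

At the interior fixed point, setting dV/dt = 0 with V > 0 fixes P* = (prey growth rate)/(VP coefficient) — independent of the other coefficients.
With the change, P* = 0.1/0.00652 = 15.3; it rises from 11.7.

P* ≈ 15.3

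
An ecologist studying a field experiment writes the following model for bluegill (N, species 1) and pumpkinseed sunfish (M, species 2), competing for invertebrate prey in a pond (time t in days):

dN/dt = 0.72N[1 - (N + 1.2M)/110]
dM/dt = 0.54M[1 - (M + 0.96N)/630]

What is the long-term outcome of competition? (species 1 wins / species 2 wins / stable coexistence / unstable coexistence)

species 2 excludes species 1

Compare the nullcline intercepts: K1/α12 = 110/1.2 = 91.7 < K2 = 630; K2/α21 = 630/0.96 = 656 > K1 = 110.
Since the inequalities point opposite ways, species 2 can invade but species 1 cannot.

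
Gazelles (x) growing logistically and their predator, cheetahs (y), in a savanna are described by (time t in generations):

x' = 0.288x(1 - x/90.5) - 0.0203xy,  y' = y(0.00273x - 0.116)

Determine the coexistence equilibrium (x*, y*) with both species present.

From dy/dt = 0 with y > 0: 0.00273x* = 0.116, so x* = 42.5.
Substitute into dx/dt = 0: 0.288(1 - 42.5/90.5) = 0.0203y*.
The bracket is 0.53, giving y* = 0.153/0.0203 = 7.53.

x* ≈ 42.5, y* ≈ 7.53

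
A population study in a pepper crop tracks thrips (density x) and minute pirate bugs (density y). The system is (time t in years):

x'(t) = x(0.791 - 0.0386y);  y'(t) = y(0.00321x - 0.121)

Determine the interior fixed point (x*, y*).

x* ≈ 37.7, y* ≈ 20.5

Set dy/dt = 0 with y > 0: 0.00321x - 0.121 = 0, so x* = 0.121/0.00321 = 37.7.
Set dx/dt = 0 with x > 0: 0.791 - 0.0386y = 0, so y* = 0.791/0.0386 = 20.5.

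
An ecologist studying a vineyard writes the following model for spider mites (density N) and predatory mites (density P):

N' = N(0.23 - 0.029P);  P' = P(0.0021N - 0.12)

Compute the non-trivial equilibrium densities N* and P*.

Set dP/dt = 0 with P > 0: 0.0021N - 0.12 = 0, so N* = 0.12/0.0021 = 57.1.
Set dN/dt = 0 with N > 0: 0.23 - 0.029P = 0, so P* = 0.23/0.029 = 7.93.

N* ≈ 57.1, P* ≈ 7.93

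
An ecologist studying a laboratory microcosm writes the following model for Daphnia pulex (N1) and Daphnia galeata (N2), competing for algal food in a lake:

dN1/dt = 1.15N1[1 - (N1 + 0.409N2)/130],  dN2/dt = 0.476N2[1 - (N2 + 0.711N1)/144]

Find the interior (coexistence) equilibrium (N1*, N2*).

Setting both brackets to zero gives the nullclines N1 + 0.409N2 = 130 and 0.711N1 + N2 = 144.
Substituting N2 = 144 - 0.711N1 into the first: N1(1 - 0.409·0.711) = 130 - 0.409·144.
So N1* = 71.1/0.709 = 100, and then N2* = 144 - 0.711·100 = 72.7.

N1* ≈ 100, N2* ≈ 72.7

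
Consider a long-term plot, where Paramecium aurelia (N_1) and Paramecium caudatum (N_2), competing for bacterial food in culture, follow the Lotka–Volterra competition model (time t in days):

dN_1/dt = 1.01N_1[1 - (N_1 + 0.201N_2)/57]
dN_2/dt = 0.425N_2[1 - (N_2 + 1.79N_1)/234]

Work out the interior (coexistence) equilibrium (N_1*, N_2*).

N_1* ≈ 15.6, N_2* ≈ 206

Setting both brackets to zero gives the nullclines N_1 + 0.201N_2 = 57 and 1.79N_1 + N_2 = 234.
Substituting N_2 = 234 - 1.79N_1 into the first: N_1(1 - 0.201·1.79) = 57 - 0.201·234.
So N_1* = 9.97/0.64 = 15.6, and then N_2* = 234 - 1.79·15.6 = 206.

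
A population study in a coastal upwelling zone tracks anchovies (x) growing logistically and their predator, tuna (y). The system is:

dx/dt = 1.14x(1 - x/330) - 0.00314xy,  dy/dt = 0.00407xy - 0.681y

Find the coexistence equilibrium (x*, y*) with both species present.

From dy/dt = 0 with y > 0: 0.00407x* = 0.681, so x* = 167.
Substitute into dx/dt = 0: 1.14(1 - 167/330) = 0.00314y*.
The bracket is 0.493, giving y* = 0.562/0.00314 = 179.

x* ≈ 167, y* ≈ 179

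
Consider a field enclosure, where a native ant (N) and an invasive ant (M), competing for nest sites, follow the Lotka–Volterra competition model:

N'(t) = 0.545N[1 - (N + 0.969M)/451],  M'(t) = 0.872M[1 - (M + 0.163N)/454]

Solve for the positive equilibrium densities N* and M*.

N* ≈ 13.2, M* ≈ 452

Setting both brackets to zero gives the nullclines N + 0.969M = 451 and 0.163N + M = 454.
Substituting M = 454 - 0.163N into the first: N(1 - 0.969·0.163) = 451 - 0.969·454.
So N* = 11.1/0.842 = 13.2, and then M* = 454 - 0.163·13.2 = 452.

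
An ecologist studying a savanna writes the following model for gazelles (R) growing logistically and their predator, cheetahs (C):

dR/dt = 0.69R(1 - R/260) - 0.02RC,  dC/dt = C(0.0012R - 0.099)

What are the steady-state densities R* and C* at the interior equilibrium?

R* ≈ 82.5, C* ≈ 23.6

From dC/dt = 0 with C > 0: 0.0012R* = 0.099, so R* = 82.5.
Substitute into dR/dt = 0: 0.69(1 - 82.5/260) = 0.02C*.
The bracket is 0.683, giving C* = 0.471/0.02 = 23.6.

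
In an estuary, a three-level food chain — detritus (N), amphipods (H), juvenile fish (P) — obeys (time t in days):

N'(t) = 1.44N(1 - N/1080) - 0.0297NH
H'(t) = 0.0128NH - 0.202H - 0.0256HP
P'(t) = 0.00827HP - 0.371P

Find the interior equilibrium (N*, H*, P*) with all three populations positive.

From dP/dt = 0: 0.00827H* = 0.371, so H* = 44.9.
From dN/dt = 0: 1.44(1 - N*/1080) = 0.0297·44.9, giving N* = 1080·(1 - 0.925) = 80.7.
From dH/dt = 0: 0.0128·80.7 - 0.202 = 0.0256P*, so P* = 0.831/0.0256 = 32.5.

N* ≈ 80.7, H* ≈ 44.9, P* ≈ 32.5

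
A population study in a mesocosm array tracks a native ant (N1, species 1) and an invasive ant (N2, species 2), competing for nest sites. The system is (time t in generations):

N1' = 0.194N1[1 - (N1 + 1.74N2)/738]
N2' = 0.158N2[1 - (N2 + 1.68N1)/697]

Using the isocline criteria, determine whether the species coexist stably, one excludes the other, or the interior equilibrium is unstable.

unstable coexistence (outcome depends on initial conditions)

Compare the nullcline intercepts: K1/α12 = 738/1.74 = 424 < K2 = 697; K2/α21 = 697/1.68 = 415 < K1 = 738.
Since both are reversed, neither can invade when rare; the interior point is a saddle.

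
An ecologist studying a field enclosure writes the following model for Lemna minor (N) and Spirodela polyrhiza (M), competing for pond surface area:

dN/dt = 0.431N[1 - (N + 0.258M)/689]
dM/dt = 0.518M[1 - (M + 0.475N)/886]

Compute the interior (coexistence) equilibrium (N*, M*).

Setting both brackets to zero gives the nullclines N + 0.258M = 689 and 0.475N + M = 886.
Substituting M = 886 - 0.475N into the first: N(1 - 0.258·0.475) = 689 - 0.258·886.
So N* = 460/0.877 = 525, and then M* = 886 - 0.475·525 = 637.

N* ≈ 525, M* ≈ 637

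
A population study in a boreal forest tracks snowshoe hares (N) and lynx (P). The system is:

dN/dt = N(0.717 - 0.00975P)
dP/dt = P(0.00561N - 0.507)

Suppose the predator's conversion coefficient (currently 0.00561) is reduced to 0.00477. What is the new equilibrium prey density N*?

At the interior fixed point, setting dP/dt = 0 with P > 0 fixes N* = (predator death rate)/(NP coefficient) — independent of the other coefficients.
With the change, N* = 0.507/0.00477 = 106; it rises from 90.4.

N* ≈ 106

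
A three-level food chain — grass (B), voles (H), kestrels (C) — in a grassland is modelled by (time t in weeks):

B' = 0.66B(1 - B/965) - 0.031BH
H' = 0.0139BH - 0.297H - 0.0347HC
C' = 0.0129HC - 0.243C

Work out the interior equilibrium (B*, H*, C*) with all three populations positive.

From dC/dt = 0: 0.0129H* = 0.243, so H* = 18.8.
From dB/dt = 0: 0.66(1 - B*/965) = 0.031·18.8, giving B* = 965·(1 - 0.885) = 111.
From dH/dt = 0: 0.0139·111 - 0.297 = 0.0347C*, so C* = 1.25/0.0347 = 36.

B* ≈ 111, H* ≈ 18.8, C* ≈ 36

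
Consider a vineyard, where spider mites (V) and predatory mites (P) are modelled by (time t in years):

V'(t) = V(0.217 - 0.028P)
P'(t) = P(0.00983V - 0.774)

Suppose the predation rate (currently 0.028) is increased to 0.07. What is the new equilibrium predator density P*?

P* ≈ 3.1

At the interior fixed point, setting dV/dt = 0 with V > 0 fixes P* = (prey growth rate)/(VP coefficient) — independent of the other coefficients.
With the change, P* = 0.217/0.07 = 3.1; it falls from 7.75.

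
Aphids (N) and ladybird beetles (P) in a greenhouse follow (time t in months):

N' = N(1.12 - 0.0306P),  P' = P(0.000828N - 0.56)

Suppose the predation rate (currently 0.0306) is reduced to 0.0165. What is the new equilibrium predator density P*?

At the interior fixed point, setting dN/dt = 0 with N > 0 fixes P* = (prey growth rate)/(NP coefficient) — independent of the other coefficients.
With the change, P* = 1.12/0.0165 = 67.9; it rises from 36.6.

P* ≈ 67.9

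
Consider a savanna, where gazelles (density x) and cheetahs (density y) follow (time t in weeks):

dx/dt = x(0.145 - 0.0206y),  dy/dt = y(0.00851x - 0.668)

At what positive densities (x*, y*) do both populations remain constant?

x* ≈ 78.5, y* ≈ 7.04

Set dy/dt = 0 with y > 0: 0.00851x - 0.668 = 0, so x* = 0.668/0.00851 = 78.5.
Set dx/dt = 0 with x > 0: 0.145 - 0.0206y = 0, so y* = 0.145/0.0206 = 7.04.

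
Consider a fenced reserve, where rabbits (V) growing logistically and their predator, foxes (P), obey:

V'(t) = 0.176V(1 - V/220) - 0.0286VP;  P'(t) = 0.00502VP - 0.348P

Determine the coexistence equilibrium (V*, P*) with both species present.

V* ≈ 69.3, P* ≈ 4.21

From dP/dt = 0 with P > 0: 0.00502V* = 0.348, so V* = 69.3.
Substitute into dV/dt = 0: 0.176(1 - 69.3/220) = 0.0286P*.
The bracket is 0.685, giving P* = 0.121/0.0286 = 4.21.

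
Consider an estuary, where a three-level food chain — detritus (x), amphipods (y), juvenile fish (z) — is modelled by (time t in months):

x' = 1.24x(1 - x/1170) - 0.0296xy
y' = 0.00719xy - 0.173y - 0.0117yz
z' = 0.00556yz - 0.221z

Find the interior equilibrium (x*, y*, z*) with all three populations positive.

From dz/dt = 0: 0.00556y* = 0.221, so y* = 39.7.
From dx/dt = 0: 1.24(1 - x*/1170) = 0.0296·39.7, giving x* = 1170·(1 - 0.949) = 59.9.
From dy/dt = 0: 0.00719·59.9 - 0.173 = 0.0117z*, so z* = 0.257/0.0117 = 22.

x* ≈ 59.9, y* ≈ 39.7, z* ≈ 22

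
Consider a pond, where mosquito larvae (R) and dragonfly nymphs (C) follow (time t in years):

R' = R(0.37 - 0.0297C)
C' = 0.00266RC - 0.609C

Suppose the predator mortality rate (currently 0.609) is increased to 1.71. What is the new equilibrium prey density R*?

At the interior fixed point, setting dC/dt = 0 with C > 0 fixes R* = (predator death rate)/(RC coefficient) — independent of the other coefficients.
With the change, R* = 1.71/0.00266 = 643; it rises from 229.

R* ≈ 643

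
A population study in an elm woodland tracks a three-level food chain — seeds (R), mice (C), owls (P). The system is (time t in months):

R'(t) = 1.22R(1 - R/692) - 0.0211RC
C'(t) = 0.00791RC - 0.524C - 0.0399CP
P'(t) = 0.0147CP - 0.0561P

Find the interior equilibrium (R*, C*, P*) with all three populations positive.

R* ≈ 646, C* ≈ 3.82, P* ≈ 115

From dP/dt = 0: 0.0147C* = 0.0561, so C* = 3.82.
From dR/dt = 0: 1.22(1 - R*/692) = 0.0211·3.82, giving R* = 692·(1 - 0.066) = 646.
From dC/dt = 0: 0.00791·646 - 0.524 = 0.0399P*, so P* = 4.59/0.0399 = 115.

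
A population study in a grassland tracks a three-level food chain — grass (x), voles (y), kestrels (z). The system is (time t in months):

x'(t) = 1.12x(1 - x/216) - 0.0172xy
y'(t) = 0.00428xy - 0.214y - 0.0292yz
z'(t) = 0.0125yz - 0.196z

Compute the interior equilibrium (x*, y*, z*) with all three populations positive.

From dz/dt = 0: 0.0125y* = 0.196, so y* = 15.7.
From dx/dt = 0: 1.12(1 - x*/216) = 0.0172·15.7, giving x* = 216·(1 - 0.241) = 164.
From dy/dt = 0: 0.00428·164 - 0.214 = 0.0292z*, so z* = 0.488/0.0292 = 16.7.

x* ≈ 164, y* ≈ 15.7, z* ≈ 16.7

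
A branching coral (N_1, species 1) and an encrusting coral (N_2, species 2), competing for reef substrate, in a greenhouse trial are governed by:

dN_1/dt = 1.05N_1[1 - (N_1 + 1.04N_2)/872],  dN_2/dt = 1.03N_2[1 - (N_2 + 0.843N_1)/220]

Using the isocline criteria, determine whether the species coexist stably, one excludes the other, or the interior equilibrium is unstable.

species 1 excludes species 2

Compare the nullcline intercepts: K1/α12 = 872/1.04 = 838 > K2 = 220; K2/α21 = 220/0.843 = 261 < K1 = 872.
Since the inequalities point opposite ways, species 1 can invade but species 2 cannot.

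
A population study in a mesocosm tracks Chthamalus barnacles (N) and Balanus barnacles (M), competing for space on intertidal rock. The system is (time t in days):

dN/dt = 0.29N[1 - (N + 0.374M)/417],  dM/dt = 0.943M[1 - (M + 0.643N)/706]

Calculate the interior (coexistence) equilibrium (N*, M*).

Setting both brackets to zero gives the nullclines N + 0.374M = 417 and 0.643N + M = 706.
Substituting M = 706 - 0.643N into the first: N(1 - 0.374·0.643) = 417 - 0.374·706.
So N* = 153/0.76 = 201, and then M* = 706 - 0.643·201 = 577.

N* ≈ 201, M* ≈ 577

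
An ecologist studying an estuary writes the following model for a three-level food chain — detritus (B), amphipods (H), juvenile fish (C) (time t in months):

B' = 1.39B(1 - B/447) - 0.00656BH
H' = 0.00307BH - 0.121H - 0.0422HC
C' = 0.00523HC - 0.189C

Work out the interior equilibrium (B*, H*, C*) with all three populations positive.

From dC/dt = 0: 0.00523H* = 0.189, so H* = 36.1.
From dB/dt = 0: 1.39(1 - B*/447) = 0.00656·36.1, giving B* = 447·(1 - 0.171) = 371.
From dH/dt = 0: 0.00307·371 - 0.121 = 0.0422C*, so C* = 1.02/0.0422 = 24.1.

B* ≈ 371, H* ≈ 36.1, C* ≈ 24.1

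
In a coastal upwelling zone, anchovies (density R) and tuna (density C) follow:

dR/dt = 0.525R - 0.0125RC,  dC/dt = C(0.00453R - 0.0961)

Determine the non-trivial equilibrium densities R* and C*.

Set dC/dt = 0 with C > 0: 0.00453R - 0.0961 = 0, so R* = 0.0961/0.00453 = 21.2.
Set dR/dt = 0 with R > 0: 0.525 - 0.0125C = 0, so C* = 0.525/0.0125 = 42.

R* ≈ 21.2, C* ≈ 42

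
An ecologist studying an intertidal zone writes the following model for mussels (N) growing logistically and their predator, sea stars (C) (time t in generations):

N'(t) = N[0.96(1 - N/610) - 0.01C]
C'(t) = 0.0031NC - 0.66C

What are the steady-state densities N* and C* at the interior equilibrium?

N* ≈ 213, C* ≈ 62.5

From dC/dt = 0 with C > 0: 0.0031N* = 0.66, so N* = 213.
Substitute into dN/dt = 0: 0.96(1 - 213/610) = 0.01C*.
The bracket is 0.651, giving C* = 0.625/0.01 = 62.5.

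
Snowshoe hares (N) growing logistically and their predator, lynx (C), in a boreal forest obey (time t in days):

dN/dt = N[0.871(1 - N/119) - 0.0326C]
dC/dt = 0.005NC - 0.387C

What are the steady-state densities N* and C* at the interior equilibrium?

N* ≈ 77.4, C* ≈ 9.34

From dC/dt = 0 with C > 0: 0.005N* = 0.387, so N* = 77.4.
Substitute into dN/dt = 0: 0.871(1 - 77.4/119) = 0.0326C*.
The bracket is 0.35, giving C* = 0.304/0.0326 = 9.34.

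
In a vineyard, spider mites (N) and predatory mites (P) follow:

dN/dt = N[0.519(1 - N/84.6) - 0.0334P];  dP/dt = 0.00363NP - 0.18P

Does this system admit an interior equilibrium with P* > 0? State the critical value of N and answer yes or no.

Threshold N = 49.6; K > 49.6, so yes, the predator persists.

The predator equation gives dP/dt > 0 only when N > 0.18/0.00363 = 49.6.
Without the predator, N → K = 84.6. Since 84.6 > 49.6, the predator can invade and persist.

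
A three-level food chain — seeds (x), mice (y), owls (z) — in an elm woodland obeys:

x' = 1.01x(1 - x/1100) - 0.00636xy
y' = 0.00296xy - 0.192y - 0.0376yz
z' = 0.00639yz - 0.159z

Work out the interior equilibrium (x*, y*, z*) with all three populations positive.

From dz/dt = 0: 0.00639y* = 0.159, so y* = 24.9.
From dx/dt = 0: 1.01(1 - x*/1100) = 0.00636·24.9, giving x* = 1100·(1 - 0.157) = 928.
From dy/dt = 0: 0.00296·928 - 0.192 = 0.0376z*, so z* = 2.55/0.0376 = 67.9.

x* ≈ 928, y* ≈ 24.9, z* ≈ 67.9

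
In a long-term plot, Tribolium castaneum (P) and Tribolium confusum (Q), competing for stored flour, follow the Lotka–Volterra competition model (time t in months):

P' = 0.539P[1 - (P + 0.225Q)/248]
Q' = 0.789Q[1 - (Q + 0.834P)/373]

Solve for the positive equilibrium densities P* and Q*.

Setting both brackets to zero gives the nullclines P + 0.225Q = 248 and 0.834P + Q = 373.
Substituting Q = 373 - 0.834P into the first: P(1 - 0.225·0.834) = 248 - 0.225·373.
So P* = 164/0.812 = 202, and then Q* = 373 - 0.834·202 = 205.

P* ≈ 202, Q* ≈ 205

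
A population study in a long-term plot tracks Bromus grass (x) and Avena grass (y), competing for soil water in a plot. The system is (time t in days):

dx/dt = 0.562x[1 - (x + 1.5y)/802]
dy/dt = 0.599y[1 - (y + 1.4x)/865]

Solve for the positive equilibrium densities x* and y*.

x* ≈ 450, y* ≈ 234

Setting both brackets to zero gives the nullclines x + 1.5y = 802 and 1.4x + y = 865.
Substituting y = 865 - 1.4x into the first: x(1 - 1.5·1.4) = 802 - 1.5·865.
So x* = -496/-1.1 = 450, and then y* = 865 - 1.4·450 = 234.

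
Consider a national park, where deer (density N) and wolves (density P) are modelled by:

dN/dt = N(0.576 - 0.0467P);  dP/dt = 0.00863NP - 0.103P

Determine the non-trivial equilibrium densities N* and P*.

N* ≈ 11.9, P* ≈ 12.3

Set dP/dt = 0 with P > 0: 0.00863N - 0.103 = 0, so N* = 0.103/0.00863 = 11.9.
Set dN/dt = 0 with N > 0: 0.576 - 0.0467P = 0, so P* = 0.576/0.0467 = 12.3.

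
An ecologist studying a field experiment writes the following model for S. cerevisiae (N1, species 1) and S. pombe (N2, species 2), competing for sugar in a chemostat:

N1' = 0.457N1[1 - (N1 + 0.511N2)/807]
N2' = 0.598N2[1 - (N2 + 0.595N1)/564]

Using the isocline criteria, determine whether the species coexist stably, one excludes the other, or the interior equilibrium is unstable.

Compare the nullcline intercepts: K1/α12 = 807/0.511 = 1580 > K2 = 564; K2/α21 = 564/0.595 = 948 > K1 = 807.
Since both inequalities hold, each species can invade when rare, so the interior equilibrium is stable.

stable coexistence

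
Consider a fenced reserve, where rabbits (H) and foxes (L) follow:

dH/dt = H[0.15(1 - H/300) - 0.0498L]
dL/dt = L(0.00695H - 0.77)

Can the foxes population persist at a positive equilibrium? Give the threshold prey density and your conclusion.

The predator equation gives dL/dt > 0 only when H > 0.77/0.00695 = 111.
Without the predator, H → K = 300. Since 300 > 111, the predator can invade and persist.

Threshold H = 111; K > 111, so yes, the predator persists.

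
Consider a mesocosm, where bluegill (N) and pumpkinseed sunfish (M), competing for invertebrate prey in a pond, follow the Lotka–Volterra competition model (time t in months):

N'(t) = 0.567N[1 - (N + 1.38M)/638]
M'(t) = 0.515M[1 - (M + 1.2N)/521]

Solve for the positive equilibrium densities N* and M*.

Setting both brackets to zero gives the nullclines N + 1.38M = 638 and 1.2N + M = 521.
Substituting M = 521 - 1.2N into the first: N(1 - 1.38·1.2) = 638 - 1.38·521.
So N* = -81/-0.656 = 123, and then M* = 521 - 1.2·123 = 373.

N* ≈ 123, M* ≈ 373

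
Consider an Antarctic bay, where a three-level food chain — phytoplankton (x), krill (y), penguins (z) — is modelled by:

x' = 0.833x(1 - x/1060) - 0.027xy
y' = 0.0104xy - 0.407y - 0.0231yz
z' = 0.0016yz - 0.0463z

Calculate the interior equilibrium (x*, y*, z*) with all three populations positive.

From dz/dt = 0: 0.0016y* = 0.0463, so y* = 28.9.
From dx/dt = 0: 0.833(1 - x*/1060) = 0.027·28.9, giving x* = 1060·(1 - 0.938) = 65.8.
From dy/dt = 0: 0.0104·65.8 - 0.407 = 0.0231z*, so z* = 0.277/0.0231 = 12.

x* ≈ 65.8, y* ≈ 28.9, z* ≈ 12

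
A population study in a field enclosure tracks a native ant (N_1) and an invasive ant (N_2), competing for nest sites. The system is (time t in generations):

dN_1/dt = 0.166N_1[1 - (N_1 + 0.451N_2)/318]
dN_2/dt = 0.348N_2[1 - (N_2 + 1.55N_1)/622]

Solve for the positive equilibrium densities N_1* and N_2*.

Setting both brackets to zero gives the nullclines N_1 + 0.451N_2 = 318 and 1.55N_1 + N_2 = 622.
Substituting N_2 = 622 - 1.55N_1 into the first: N_1(1 - 0.451·1.55) = 318 - 0.451·622.
So N_1* = 37.5/0.301 = 125, and then N_2* = 622 - 1.55·125 = 429.

N_1* ≈ 125, N_2* ≈ 429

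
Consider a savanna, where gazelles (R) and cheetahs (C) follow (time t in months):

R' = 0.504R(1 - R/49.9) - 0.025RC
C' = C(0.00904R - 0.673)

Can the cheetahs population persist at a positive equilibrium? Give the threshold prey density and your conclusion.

The predator equation gives dC/dt > 0 only when R > 0.673/0.00904 = 74.4.
Without the predator, R → K = 49.9. Since 49.9 < 74.4, the predator cannot invade.

Threshold R = 74.4; K < 74.4, so no, the predator goes extinct.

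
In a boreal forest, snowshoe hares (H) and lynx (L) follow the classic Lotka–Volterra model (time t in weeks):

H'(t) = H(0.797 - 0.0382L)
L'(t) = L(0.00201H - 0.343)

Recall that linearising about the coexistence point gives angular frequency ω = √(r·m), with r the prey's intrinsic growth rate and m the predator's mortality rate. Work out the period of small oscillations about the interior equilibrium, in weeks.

Here r = 0.797 and m = 0.343, so r·m = 0.273.
ω = √0.273 = 0.523 per week, hence T = 2π/ω ≈ 12 weeks.

T ≈ 12 weeks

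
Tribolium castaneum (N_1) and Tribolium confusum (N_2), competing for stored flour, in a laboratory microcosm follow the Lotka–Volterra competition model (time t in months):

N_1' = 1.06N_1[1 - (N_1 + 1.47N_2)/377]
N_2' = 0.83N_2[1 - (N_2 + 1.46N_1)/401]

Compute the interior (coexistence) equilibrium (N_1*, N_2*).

Setting both brackets to zero gives the nullclines N_1 + 1.47N_2 = 377 and 1.46N_1 + N_2 = 401.
Substituting N_2 = 401 - 1.46N_1 into the first: N_1(1 - 1.47·1.46) = 377 - 1.47·401.
So N_1* = -212/-1.15 = 185, and then N_2* = 401 - 1.46·185 = 130.

N_1* ≈ 185, N_2* ≈ 130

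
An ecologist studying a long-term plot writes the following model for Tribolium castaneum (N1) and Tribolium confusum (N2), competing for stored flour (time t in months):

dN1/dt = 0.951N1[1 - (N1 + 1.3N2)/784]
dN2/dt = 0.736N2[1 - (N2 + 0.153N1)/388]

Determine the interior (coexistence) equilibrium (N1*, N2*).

N1* ≈ 349, N2* ≈ 335

Setting both brackets to zero gives the nullclines N1 + 1.3N2 = 784 and 0.153N1 + N2 = 388.
Substituting N2 = 388 - 0.153N1 into the first: N1(1 - 1.3·0.153) = 784 - 1.3·388.
So N1* = 280/0.801 = 349, and then N2* = 388 - 0.153·349 = 335.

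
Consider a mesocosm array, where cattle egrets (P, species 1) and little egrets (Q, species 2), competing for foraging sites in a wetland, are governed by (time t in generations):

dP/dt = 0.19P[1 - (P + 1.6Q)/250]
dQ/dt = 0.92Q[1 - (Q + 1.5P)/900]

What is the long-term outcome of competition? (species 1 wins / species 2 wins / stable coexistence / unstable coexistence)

Compare the nullcline intercepts: K1/α12 = 250/1.6 = 156 < K2 = 900; K2/α21 = 900/1.5 = 600 > K1 = 250.
Since the inequalities point opposite ways, species 2 can invade but species 1 cannot.

species 2 excludes species 1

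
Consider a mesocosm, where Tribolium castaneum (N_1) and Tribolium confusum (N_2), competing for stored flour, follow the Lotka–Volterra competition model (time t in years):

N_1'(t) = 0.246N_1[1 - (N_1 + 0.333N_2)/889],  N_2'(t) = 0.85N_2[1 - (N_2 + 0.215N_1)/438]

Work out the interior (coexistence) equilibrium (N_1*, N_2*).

N_1* ≈ 800, N_2* ≈ 266

Setting both brackets to zero gives the nullclines N_1 + 0.333N_2 = 889 and 0.215N_1 + N_2 = 438.
Substituting N_2 = 438 - 0.215N_1 into the first: N_1(1 - 0.333·0.215) = 889 - 0.333·438.
So N_1* = 743/0.928 = 800, and then N_2* = 438 - 0.215·800 = 266.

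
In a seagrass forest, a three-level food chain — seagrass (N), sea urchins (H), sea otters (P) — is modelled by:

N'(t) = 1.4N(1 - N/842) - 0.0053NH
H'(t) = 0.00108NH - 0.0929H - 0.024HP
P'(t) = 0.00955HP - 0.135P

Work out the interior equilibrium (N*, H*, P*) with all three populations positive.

From dP/dt = 0: 0.00955H* = 0.135, so H* = 14.1.
From dN/dt = 0: 1.4(1 - N*/842) = 0.0053·14.1, giving N* = 842·(1 - 0.0535) = 797.
From dH/dt = 0: 0.00108·797 - 0.0929 = 0.024P*, so P* = 0.768/0.024 = 32.

N* ≈ 797, H* ≈ 14.1, P* ≈ 32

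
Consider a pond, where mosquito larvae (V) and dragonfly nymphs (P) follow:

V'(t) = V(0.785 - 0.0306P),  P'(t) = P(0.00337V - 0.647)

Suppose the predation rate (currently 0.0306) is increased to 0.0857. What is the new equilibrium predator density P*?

P* ≈ 9.16

At the interior fixed point, setting dV/dt = 0 with V > 0 fixes P* = (prey growth rate)/(VP coefficient) — independent of the other coefficients.
With the change, P* = 0.785/0.0857 = 9.16; it falls from 25.7.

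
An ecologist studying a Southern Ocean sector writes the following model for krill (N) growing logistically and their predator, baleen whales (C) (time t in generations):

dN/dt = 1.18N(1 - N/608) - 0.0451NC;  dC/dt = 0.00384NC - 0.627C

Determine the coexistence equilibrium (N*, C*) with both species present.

N* ≈ 163, C* ≈ 19.1

From dC/dt = 0 with C > 0: 0.00384N* = 0.627, so N* = 163.
Substitute into dN/dt = 0: 1.18(1 - 163/608) = 0.0451C*.
The bracket is 0.731, giving C* = 0.863/0.0451 = 19.1.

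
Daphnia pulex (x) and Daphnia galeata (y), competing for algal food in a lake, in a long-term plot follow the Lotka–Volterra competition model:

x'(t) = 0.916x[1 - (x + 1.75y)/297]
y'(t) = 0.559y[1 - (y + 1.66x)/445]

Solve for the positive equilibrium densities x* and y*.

x* ≈ 253, y* ≈ 25.2

Setting both brackets to zero gives the nullclines x + 1.75y = 297 and 1.66x + y = 445.
Substituting y = 445 - 1.66x into the first: x(1 - 1.75·1.66) = 297 - 1.75·445.
So x* = -482/-1.9 = 253, and then y* = 445 - 1.66·253 = 25.2.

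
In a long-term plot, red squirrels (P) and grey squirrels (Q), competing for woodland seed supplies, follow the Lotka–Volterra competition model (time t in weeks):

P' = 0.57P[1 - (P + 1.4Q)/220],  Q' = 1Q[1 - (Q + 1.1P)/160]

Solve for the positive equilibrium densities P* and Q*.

Setting both brackets to zero gives the nullclines P + 1.4Q = 220 and 1.1P + Q = 160.
Substituting Q = 160 - 1.1P into the first: P(1 - 1.4·1.1) = 220 - 1.4·160.
So P* = -4/-0.54 = 7.41, and then Q* = 160 - 1.1·7.41 = 152.

P* ≈ 7.41, Q* ≈ 152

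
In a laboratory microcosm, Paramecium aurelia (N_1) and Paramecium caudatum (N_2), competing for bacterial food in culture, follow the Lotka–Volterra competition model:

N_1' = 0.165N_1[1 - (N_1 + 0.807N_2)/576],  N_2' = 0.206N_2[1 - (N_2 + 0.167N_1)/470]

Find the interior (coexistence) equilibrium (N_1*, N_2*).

Setting both brackets to zero gives the nullclines N_1 + 0.807N_2 = 576 and 0.167N_1 + N_2 = 470.
Substituting N_2 = 470 - 0.167N_1 into the first: N_1(1 - 0.807·0.167) = 576 - 0.807·470.
So N_1* = 197/0.865 = 227, and then N_2* = 470 - 0.167·227 = 432.

N_1* ≈ 227, N_2* ≈ 432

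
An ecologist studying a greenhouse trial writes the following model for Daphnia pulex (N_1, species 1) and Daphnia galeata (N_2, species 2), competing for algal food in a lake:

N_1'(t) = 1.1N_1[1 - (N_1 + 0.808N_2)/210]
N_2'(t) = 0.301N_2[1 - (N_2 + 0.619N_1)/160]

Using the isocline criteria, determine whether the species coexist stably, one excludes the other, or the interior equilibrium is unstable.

stable coexistence

Compare the nullcline intercepts: K1/α12 = 210/0.808 = 260 > K2 = 160; K2/α21 = 160/0.619 = 258 > K1 = 210.
Since both inequalities hold, each species can invade when rare, so the interior equilibrium is stable.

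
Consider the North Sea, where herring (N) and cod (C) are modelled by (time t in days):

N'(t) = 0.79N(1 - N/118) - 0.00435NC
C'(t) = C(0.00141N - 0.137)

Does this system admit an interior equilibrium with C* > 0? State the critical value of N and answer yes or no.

Threshold N = 97.2; K > 97.2, so yes, the predator persists.

The predator equation gives dC/dt > 0 only when N > 0.137/0.00141 = 97.2.
Without the predator, N → K = 118. Since 118 > 97.2, the predator can invade and persist.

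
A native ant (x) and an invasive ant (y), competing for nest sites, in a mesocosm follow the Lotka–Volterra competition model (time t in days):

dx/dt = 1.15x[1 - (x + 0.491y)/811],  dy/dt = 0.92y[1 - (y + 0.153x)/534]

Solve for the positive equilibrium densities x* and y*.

Setting both brackets to zero gives the nullclines x + 0.491y = 811 and 0.153x + y = 534.
Substituting y = 534 - 0.153x into the first: x(1 - 0.491·0.153) = 811 - 0.491·534.
So x* = 549/0.925 = 593, and then y* = 534 - 0.153·593 = 443.

x* ≈ 593, y* ≈ 443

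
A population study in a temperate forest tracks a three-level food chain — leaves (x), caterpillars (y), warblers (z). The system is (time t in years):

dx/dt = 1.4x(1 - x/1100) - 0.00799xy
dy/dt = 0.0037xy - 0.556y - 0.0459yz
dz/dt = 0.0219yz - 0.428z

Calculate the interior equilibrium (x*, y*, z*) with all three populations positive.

x* ≈ 977, y* ≈ 19.5, z* ≈ 66.7

From dz/dt = 0: 0.0219y* = 0.428, so y* = 19.5.
From dx/dt = 0: 1.4(1 - x*/1100) = 0.00799·19.5, giving x* = 1100·(1 - 0.112) = 977.
From dy/dt = 0: 0.0037·977 - 0.556 = 0.0459z*, so z* = 3.06/0.0459 = 66.7.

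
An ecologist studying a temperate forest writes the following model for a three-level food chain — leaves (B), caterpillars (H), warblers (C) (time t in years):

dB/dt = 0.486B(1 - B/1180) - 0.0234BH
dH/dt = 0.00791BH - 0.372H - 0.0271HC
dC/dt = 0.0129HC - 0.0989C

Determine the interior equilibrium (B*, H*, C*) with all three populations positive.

From dC/dt = 0: 0.0129H* = 0.0989, so H* = 7.67.
From dB/dt = 0: 0.486(1 - B*/1180) = 0.0234·7.67, giving B* = 1180·(1 - 0.369) = 744.
From dH/dt = 0: 0.00791·744 - 0.372 = 0.0271C*, so C* = 5.52/0.0271 = 204.

B* ≈ 744, H* ≈ 7.67, C* ≈ 204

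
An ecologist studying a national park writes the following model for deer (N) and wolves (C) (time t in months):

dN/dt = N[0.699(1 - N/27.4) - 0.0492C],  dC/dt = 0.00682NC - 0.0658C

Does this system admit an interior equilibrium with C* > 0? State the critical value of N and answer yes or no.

The predator equation gives dC/dt > 0 only when N > 0.0658/0.00682 = 9.65.
Without the predator, N → K = 27.4. Since 27.4 > 9.65, the predator can invade and persist.

Threshold N = 9.65; K > 9.65, so yes, the predator persists.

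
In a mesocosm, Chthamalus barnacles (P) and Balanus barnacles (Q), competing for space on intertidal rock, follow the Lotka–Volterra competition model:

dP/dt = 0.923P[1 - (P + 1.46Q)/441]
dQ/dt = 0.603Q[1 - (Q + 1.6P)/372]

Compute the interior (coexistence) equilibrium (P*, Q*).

P* ≈ 76.4, Q* ≈ 250

Setting both brackets to zero gives the nullclines P + 1.46Q = 441 and 1.6P + Q = 372.
Substituting Q = 372 - 1.6P into the first: P(1 - 1.46·1.6) = 441 - 1.46·372.
So P* = -102/-1.34 = 76.4, and then Q* = 372 - 1.6·76.4 = 250.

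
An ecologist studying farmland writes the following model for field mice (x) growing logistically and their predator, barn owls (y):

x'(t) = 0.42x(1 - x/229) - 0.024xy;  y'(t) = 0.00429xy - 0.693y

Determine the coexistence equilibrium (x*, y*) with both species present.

x* ≈ 162, y* ≈ 5.16

From dy/dt = 0 with y > 0: 0.00429x* = 0.693, so x* = 162.
Substitute into dx/dt = 0: 0.42(1 - 162/229) = 0.024y*.
The bracket is 0.295, giving y* = 0.124/0.024 = 5.16.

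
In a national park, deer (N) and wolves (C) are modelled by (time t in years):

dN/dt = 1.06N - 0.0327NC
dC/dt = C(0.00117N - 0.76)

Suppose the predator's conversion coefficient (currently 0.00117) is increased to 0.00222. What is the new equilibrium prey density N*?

At the interior fixed point, setting dC/dt = 0 with C > 0 fixes N* = (predator death rate)/(NC coefficient) — independent of the other coefficients.
With the change, N* = 0.76/0.00222 = 342; it falls from 650.

N* ≈ 342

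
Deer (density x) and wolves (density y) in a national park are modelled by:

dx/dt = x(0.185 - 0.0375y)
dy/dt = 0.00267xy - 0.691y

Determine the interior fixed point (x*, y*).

Set dy/dt = 0 with y > 0: 0.00267x - 0.691 = 0, so x* = 0.691/0.00267 = 259.
Set dx/dt = 0 with x > 0: 0.185 - 0.0375y = 0, so y* = 0.185/0.0375 = 4.93.

x* ≈ 259, y* ≈ 4.93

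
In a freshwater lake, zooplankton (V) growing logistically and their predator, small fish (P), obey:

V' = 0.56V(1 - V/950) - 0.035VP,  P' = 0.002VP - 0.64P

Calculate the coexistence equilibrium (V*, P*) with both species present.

From dP/dt = 0 with P > 0: 0.002V* = 0.64, so V* = 320.
Substitute into dV/dt = 0: 0.56(1 - 320/950) = 0.035P*.
The bracket is 0.663, giving P* = 0.371/0.035 = 10.6.

V* ≈ 320, P* ≈ 10.6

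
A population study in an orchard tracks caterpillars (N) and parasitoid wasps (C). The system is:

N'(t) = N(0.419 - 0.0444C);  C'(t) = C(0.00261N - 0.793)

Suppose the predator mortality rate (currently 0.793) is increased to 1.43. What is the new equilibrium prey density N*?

N* ≈ 548

At the interior fixed point, setting dC/dt = 0 with C > 0 fixes N* = (predator death rate)/(NC coefficient) — independent of the other coefficients.
With the change, N* = 1.43/0.00261 = 548; it rises from 304.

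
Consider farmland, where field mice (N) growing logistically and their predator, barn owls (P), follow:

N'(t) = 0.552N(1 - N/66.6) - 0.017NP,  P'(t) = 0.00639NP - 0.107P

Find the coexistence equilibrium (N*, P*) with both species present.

N* ≈ 16.7, P* ≈ 24.3

From dP/dt = 0 with P > 0: 0.00639N* = 0.107, so N* = 16.7.
Substitute into dN/dt = 0: 0.552(1 - 16.7/66.6) = 0.017P*.
The bracket is 0.749, giving P* = 0.413/0.017 = 24.3.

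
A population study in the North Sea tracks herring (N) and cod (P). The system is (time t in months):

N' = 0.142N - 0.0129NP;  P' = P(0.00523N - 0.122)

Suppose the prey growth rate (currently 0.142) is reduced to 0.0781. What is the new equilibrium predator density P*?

At the interior fixed point, setting dN/dt = 0 with N > 0 fixes P* = (prey growth rate)/(NP coefficient) — independent of the other coefficients.
With the change, P* = 0.0781/0.0129 = 6.05; it falls from 11.

P* ≈ 6.05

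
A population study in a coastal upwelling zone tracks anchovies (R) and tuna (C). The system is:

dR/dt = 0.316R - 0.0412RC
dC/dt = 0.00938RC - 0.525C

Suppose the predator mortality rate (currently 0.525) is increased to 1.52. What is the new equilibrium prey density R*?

At the interior fixed point, setting dC/dt = 0 with C > 0 fixes R* = (predator death rate)/(RC coefficient) — independent of the other coefficients.
With the change, R* = 1.52/0.00938 = 162; it rises from 56.

R* ≈ 162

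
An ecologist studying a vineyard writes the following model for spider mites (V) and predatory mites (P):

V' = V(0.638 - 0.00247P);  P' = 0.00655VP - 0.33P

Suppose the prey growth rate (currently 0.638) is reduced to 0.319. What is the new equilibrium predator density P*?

P* ≈ 129

At the interior fixed point, setting dV/dt = 0 with V > 0 fixes P* = (prey growth rate)/(VP coefficient) — independent of the other coefficients.
With the change, P* = 0.319/0.00247 = 129; it falls from 258.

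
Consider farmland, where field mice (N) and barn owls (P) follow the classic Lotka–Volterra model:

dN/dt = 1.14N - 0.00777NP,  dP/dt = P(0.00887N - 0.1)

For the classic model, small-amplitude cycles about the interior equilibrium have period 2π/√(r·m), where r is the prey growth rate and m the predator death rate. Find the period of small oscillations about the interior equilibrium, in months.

Here r = 1.14 and m = 0.1, so r·m = 0.114.
ω = √0.114 = 0.338 per month, hence T = 2π/ω ≈ 18.6 months.

T ≈ 18.6 months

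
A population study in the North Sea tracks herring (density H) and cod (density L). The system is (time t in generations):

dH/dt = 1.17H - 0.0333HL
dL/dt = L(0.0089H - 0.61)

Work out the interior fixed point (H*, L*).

Set dL/dt = 0 with L > 0: 0.0089H - 0.61 = 0, so H* = 0.61/0.0089 = 68.5.
Set dH/dt = 0 with H > 0: 1.17 - 0.0333L = 0, so L* = 1.17/0.0333 = 35.1.

H* ≈ 68.5, L* ≈ 35.1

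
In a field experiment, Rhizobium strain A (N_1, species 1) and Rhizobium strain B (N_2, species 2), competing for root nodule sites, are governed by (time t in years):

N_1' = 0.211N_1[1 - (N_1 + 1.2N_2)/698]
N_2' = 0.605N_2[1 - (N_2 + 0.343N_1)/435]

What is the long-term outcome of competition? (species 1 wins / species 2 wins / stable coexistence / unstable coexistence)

stable coexistence

Compare the nullcline intercepts: K1/α12 = 698/1.2 = 582 > K2 = 435; K2/α21 = 435/0.343 = 1270 > K1 = 698.
Since both inequalities hold, each species can invade when rare, so the interior equilibrium is stable.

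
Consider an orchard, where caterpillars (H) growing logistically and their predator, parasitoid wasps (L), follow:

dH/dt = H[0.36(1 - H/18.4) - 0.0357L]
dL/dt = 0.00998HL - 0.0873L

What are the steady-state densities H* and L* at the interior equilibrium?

From dL/dt = 0 with L > 0: 0.00998H* = 0.0873, so H* = 8.75.
Substitute into dH/dt = 0: 0.36(1 - 8.75/18.4) = 0.0357L*.
The bracket is 0.525, giving L* = 0.189/0.0357 = 5.29.

H* ≈ 8.75, L* ≈ 5.29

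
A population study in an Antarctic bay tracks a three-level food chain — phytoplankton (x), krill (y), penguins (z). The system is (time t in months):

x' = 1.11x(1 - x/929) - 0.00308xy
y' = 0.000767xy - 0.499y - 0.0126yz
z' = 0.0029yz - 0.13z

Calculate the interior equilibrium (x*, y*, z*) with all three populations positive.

From dz/dt = 0: 0.0029y* = 0.13, so y* = 44.8.
From dx/dt = 0: 1.11(1 - x*/929) = 0.00308·44.8, giving x* = 929·(1 - 0.124) = 813.
From dy/dt = 0: 0.000767·813 - 0.499 = 0.0126z*, so z* = 0.125/0.0126 = 9.91.

x* ≈ 813, y* ≈ 44.8, z* ≈ 9.91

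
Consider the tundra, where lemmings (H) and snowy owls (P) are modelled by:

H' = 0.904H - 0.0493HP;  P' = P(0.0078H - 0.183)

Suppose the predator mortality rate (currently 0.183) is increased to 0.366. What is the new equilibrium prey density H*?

At the interior fixed point, setting dP/dt = 0 with P > 0 fixes H* = (predator death rate)/(HP coefficient) — independent of the other coefficients.
With the change, H* = 0.366/0.0078 = 46.9; it rises from 23.5.

H* ≈ 46.9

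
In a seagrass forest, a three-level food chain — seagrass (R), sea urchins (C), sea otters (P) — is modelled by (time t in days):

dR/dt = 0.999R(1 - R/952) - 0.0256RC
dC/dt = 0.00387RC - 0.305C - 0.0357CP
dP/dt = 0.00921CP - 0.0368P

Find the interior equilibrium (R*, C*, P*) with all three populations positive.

From dP/dt = 0: 0.00921C* = 0.0368, so C* = 4.
From dR/dt = 0: 0.999(1 - R*/952) = 0.0256·4, giving R* = 952·(1 - 0.102) = 855.
From dC/dt = 0: 0.00387·855 - 0.305 = 0.0357P*, so P* = 3/0.0357 = 84.1.

R* ≈ 855, C* ≈ 4, P* ≈ 84.1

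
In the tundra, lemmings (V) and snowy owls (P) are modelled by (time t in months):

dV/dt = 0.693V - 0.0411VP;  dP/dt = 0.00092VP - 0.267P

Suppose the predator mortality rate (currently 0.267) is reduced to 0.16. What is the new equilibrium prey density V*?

At the interior fixed point, setting dP/dt = 0 with P > 0 fixes V* = (predator death rate)/(VP coefficient) — independent of the other coefficients.
With the change, V* = 0.16/0.00092 = 174; it falls from 290.

V* ≈ 174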